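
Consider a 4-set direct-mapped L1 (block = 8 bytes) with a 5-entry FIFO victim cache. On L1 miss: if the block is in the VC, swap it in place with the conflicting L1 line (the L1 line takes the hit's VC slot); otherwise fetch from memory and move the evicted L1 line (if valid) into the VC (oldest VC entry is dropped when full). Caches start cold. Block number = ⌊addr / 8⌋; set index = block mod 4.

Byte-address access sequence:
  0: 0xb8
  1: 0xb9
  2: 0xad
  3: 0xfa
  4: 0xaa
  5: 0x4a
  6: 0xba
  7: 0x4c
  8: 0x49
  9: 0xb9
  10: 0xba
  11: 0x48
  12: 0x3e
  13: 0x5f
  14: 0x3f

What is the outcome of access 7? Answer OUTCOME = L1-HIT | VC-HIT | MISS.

0: 0xb8 (blk 23, set 3) → MISS  vc=[]
1: 0xb9 (blk 23, set 3) → L1-HIT  vc=[]
2: 0xad (blk 21, set 1) → MISS  vc=[]
3: 0xfa (blk 31, set 3) → MISS  vc=[23]
4: 0xaa (blk 21, set 1) → L1-HIT  vc=[23]
5: 0x4a (blk 9, set 1) → MISS  vc=[23, 21]
6: 0xba (blk 23, set 3) → VC-HIT  vc=[31, 21]
7: 0x4c (blk 9, set 1) → L1-HIT  vc=[31, 21]
8: 0x49 (blk 9, set 1) → L1-HIT  vc=[31, 21]
9: 0xb9 (blk 23, set 3) → L1-HIT  vc=[31, 21]
10: 0xba (blk 23, set 3) → L1-HIT  vc=[31, 21]
11: 0x48 (blk 9, set 1) → L1-HIT  vc=[31, 21]
12: 0x3e (blk 7, set 3) → MISS  vc=[31, 21, 23]
13: 0x5f (blk 11, set 3) → MISS  vc=[31, 21, 23, 7]
14: 0x3f (blk 7, set 3) → VC-HIT  vc=[31, 21, 23, 11]

OUTCOME = L1-HIT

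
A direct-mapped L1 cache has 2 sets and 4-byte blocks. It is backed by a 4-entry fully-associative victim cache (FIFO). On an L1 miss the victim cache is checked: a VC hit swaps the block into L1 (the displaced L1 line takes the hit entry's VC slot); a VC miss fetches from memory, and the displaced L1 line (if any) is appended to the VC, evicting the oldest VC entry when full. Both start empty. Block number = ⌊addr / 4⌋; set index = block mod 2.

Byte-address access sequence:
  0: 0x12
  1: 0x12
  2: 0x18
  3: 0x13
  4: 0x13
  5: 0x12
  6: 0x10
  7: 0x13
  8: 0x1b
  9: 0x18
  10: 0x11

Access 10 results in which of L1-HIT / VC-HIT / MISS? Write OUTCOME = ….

0: 0x12 (blk 4, set 0) → MISS  vc=[]
1: 0x12 (blk 4, set 0) → L1-HIT  vc=[]
2: 0x18 (blk 6, set 0) → MISS  vc=[4]
3: 0x13 (blk 4, set 0) → VC-HIT  vc=[6]
4: 0x13 (blk 4, set 0) → L1-HIT  vc=[6]
5: 0x12 (blk 4, set 0) → L1-HIT  vc=[6]
6: 0x10 (blk 4, set 0) → L1-HIT  vc=[6]
7: 0x13 (blk 4, set 0) → L1-HIT  vc=[6]
8: 0x1b (blk 6, set 0) → VC-HIT  vc=[4]
9: 0x18 (blk 6, set 0) → L1-HIT  vc=[4]
10: 0x11 (blk 4, set 0) → VC-HIT  vc=[6]

OUTCOME = VC-HIT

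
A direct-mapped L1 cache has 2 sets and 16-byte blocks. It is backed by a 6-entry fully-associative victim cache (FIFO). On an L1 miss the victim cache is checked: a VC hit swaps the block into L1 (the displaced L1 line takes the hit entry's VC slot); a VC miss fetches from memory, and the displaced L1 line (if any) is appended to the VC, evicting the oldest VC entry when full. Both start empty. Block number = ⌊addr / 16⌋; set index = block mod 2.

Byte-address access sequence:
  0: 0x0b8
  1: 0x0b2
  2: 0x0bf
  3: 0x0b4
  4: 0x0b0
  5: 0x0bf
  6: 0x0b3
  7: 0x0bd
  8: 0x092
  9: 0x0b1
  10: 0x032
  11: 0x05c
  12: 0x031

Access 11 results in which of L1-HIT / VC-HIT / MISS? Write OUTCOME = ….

OUTCOME = MISS

0: 0xb8 (blk 11, set 1) → MISS  vc=[]
1: 0xb2 (blk 11, set 1) → L1-HIT  vc=[]
2: 0xbf (blk 11, set 1) → L1-HIT  vc=[]
3: 0xb4 (blk 11, set 1) → L1-HIT  vc=[]
4: 0xb0 (blk 11, set 1) → L1-HIT  vc=[]
5: 0xbf (blk 11, set 1) → L1-HIT  vc=[]
6: 0xb3 (blk 11, set 1) → L1-HIT  vc=[]
7: 0xbd (blk 11, set 1) → L1-HIT  vc=[]
8: 0x92 (blk 9, set 1) → MISS  vc=[11]
9: 0xb1 (blk 11, set 1) → VC-HIT  vc=[9]
10: 0x32 (blk 3, set 1) → MISS  vc=[9, 11]
11: 0x5c (blk 5, set 1) → MISS  vc=[9, 11, 3]
12: 0x31 (blk 3, set 1) → VC-HIT  vc=[9, 11, 5]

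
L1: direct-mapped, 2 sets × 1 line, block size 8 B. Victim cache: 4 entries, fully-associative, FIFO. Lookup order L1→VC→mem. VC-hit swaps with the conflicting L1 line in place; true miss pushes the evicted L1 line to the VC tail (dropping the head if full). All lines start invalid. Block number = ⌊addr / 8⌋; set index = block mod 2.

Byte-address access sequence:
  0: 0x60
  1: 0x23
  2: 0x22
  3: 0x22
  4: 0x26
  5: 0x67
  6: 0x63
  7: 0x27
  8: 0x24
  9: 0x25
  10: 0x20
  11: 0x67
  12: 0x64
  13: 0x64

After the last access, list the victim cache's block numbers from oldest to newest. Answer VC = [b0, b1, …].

VC = [4]

0: 0x60 (blk 12, set 0) → MISS  vc=[]
1: 0x23 (blk 4, set 0) → MISS  vc=[12]
2: 0x22 (blk 4, set 0) → L1-HIT  vc=[12]
3: 0x22 (blk 4, set 0) → L1-HIT  vc=[12]
4: 0x26 (blk 4, set 0) → L1-HIT  vc=[12]
5: 0x67 (blk 12, set 0) → VC-HIT  vc=[4]
6: 0x63 (blk 12, set 0) → L1-HIT  vc=[4]
7: 0x27 (blk 4, set 0) → VC-HIT  vc=[12]
8: 0x24 (blk 4, set 0) → L1-HIT  vc=[12]
9: 0x25 (blk 4, set 0) → L1-HIT  vc=[12]
10: 0x20 (blk 4, set 0) → L1-HIT  vc=[12]
11: 0x67 (blk 12, set 0) → VC-HIT  vc=[4]
12: 0x64 (blk 12, set 0) → L1-HIT  vc=[4]
13: 0x64 (blk 12, set 0) → L1-HIT  vc=[4]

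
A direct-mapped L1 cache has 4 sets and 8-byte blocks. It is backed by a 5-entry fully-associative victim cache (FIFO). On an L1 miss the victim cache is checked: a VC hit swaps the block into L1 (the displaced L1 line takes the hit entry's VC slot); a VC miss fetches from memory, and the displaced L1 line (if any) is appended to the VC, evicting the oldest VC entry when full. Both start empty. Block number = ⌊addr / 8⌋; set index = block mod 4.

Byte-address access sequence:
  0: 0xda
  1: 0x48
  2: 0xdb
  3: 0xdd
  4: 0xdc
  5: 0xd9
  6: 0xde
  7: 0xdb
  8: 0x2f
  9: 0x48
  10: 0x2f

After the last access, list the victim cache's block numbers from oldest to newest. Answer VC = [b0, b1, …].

  [0] addr=0xda blk=27 s=3: MISS | VC []
  [1] addr=0x48 blk=9 s=1: MISS | VC []
  [2] addr=0xdb blk=27 s=3: L1-HIT | VC []
  [3] addr=0xdd blk=27 s=3: L1-HIT | VC []
  [4] addr=0xdc blk=27 s=3: L1-HIT | VC []
  [5] addr=0xd9 blk=27 s=3: L1-HIT | VC []
  [6] addr=0xde blk=27 s=3: L1-HIT | VC []
  [7] addr=0xdb blk=27 s=3: L1-HIT | VC []
  [8] addr=0x2f blk=5 s=1: MISS | VC [9]
  [9] addr=0x48 blk=9 s=1: VC-HIT | VC [5]
  [10] addr=0x2f blk=5 s=1: VC-HIT | VC [9]

VC = [9]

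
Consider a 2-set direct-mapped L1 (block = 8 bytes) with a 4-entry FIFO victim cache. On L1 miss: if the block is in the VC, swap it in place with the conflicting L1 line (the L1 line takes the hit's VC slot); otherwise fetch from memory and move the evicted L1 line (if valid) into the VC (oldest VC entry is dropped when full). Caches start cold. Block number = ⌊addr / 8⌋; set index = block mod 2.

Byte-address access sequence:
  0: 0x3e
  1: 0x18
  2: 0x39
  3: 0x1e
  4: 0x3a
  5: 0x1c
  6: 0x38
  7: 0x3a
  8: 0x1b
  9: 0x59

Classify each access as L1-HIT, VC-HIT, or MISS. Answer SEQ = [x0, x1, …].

SEQ = [MISS, MISS, VC-HIT, VC-HIT, VC-HIT, VC-HIT, VC-HIT, L1-HIT, VC-HIT, MISS]

  [0] addr=0x3e blk=7 s=1: MISS | VC []
  [1] addr=0x18 blk=3 s=1: MISS | VC [7]
  [2] addr=0x39 blk=7 s=1: VC-HIT | VC [3]
  [3] addr=0x1e blk=3 s=1: VC-HIT | VC [7]
  [4] addr=0x3a blk=7 s=1: VC-HIT | VC [3]
  [5] addr=0x1c blk=3 s=1: VC-HIT | VC [7]
  [6] addr=0x38 blk=7 s=1: VC-HIT | VC [3]
  [7] addr=0x3a blk=7 s=1: L1-HIT | VC [3]
  [8] addr=0x1b blk=3 s=1: VC-HIT | VC [7]
  [9] addr=0x59 blk=11 s=1: MISS | VC [7, 3]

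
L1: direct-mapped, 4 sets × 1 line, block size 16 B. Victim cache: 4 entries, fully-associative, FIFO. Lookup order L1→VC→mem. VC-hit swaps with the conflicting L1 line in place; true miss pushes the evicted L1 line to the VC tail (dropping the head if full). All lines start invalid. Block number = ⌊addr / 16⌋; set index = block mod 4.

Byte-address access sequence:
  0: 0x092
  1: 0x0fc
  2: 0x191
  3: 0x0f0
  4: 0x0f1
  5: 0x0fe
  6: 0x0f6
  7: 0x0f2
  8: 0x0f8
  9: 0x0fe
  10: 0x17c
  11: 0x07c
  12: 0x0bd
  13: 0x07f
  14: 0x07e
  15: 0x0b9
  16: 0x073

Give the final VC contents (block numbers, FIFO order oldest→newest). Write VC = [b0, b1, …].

0: 0x92 (blk 9, set 1) → MISS  vc=[]
1: 0xfc (blk 15, set 3) → MISS  vc=[]
2: 0x191 (blk 25, set 1) → MISS  vc=[9]
3: 0xf0 (blk 15, set 3) → L1-HIT  vc=[9]
4: 0xf1 (blk 15, set 3) → L1-HIT  vc=[9]
5: 0xfe (blk 15, set 3) → L1-HIT  vc=[9]
6: 0xf6 (blk 15, set 3) → L1-HIT  vc=[9]
7: 0xf2 (blk 15, set 3) → L1-HIT  vc=[9]
8: 0xf8 (blk 15, set 3) → L1-HIT  vc=[9]
9: 0xfe (blk 15, set 3) → L1-HIT  vc=[9]
10: 0x17c (blk 23, set 3) → MISS  vc=[9, 15]
11: 0x7c (blk 7, set 3) → MISS  vc=[9, 15, 23]
12: 0xbd (blk 11, set 3) → MISS  vc=[9, 15, 23, 7]
13: 0x7f (blk 7, set 3) → VC-HIT  vc=[9, 15, 23, 11]
14: 0x7e (blk 7, set 3) → L1-HIT  vc=[9, 15, 23, 11]
15: 0xb9 (blk 11, set 3) → VC-HIT  vc=[9, 15, 23, 7]
16: 0x73 (blk 7, set 3) → VC-HIT  vc=[9, 15, 23, 11]

VC = [9, 15, 23, 11]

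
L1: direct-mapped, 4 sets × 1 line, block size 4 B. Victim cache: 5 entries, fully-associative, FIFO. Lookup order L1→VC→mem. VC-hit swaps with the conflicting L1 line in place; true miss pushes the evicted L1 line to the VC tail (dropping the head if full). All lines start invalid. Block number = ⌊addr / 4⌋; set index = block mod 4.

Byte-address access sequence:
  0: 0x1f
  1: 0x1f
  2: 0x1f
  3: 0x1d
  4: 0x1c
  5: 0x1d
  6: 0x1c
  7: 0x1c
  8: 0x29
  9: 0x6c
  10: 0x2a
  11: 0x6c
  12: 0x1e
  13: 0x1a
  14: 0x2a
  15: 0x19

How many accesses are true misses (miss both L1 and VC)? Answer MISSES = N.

  [0] addr=0x1f blk=7 s=3: MISS | VC []
  [1] addr=0x1f blk=7 s=3: L1-HIT | VC []
  [2] addr=0x1f blk=7 s=3: L1-HIT | VC []
  [3] addr=0x1d blk=7 s=3: L1-HIT | VC []
  [4] addr=0x1c blk=7 s=3: L1-HIT | VC []
  [5] addr=0x1d blk=7 s=3: L1-HIT | VC []
  [6] addr=0x1c blk=7 s=3: L1-HIT | VC []
  [7] addr=0x1c blk=7 s=3: L1-HIT | VC []
  [8] addr=0x29 blk=10 s=2: MISS | VC []
  [9] addr=0x6c blk=27 s=3: MISS | VC [7]
  [10] addr=0x2a blk=10 s=2: L1-HIT | VC [7]
  [11] addr=0x6c blk=27 s=3: L1-HIT | VC [7]
  [12] addr=0x1e blk=7 s=3: VC-HIT | VC [27]
  [13] addr=0x1a blk=6 s=2: MISS | VC [27, 10]
  [14] addr=0x2a blk=10 s=2: VC-HIT | VC [27, 6]
  [15] addr=0x19 blk=6 s=2: VC-HIT | VC [27, 10]

MISSES = 4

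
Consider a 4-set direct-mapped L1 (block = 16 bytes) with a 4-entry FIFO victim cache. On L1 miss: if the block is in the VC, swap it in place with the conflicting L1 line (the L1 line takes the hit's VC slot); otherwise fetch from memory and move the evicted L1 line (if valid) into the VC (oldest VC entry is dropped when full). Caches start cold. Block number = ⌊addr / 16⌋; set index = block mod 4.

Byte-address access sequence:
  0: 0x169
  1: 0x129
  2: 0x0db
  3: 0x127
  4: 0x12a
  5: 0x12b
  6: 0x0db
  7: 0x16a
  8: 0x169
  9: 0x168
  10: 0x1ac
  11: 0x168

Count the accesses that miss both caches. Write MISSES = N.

MISSES = 4

#0 0x169→b22/s2 MISS; vc=[]
#1 0x129→b18/s2 MISS; vc=[22]
#2 0xdb→b13/s1 MISS; vc=[22]
#3 0x127→b18/s2 L1-HIT; vc=[22]
#4 0x12a→b18/s2 L1-HIT; vc=[22]
#5 0x12b→b18/s2 L1-HIT; vc=[22]
#6 0xdb→b13/s1 L1-HIT; vc=[22]
#7 0x16a→b22/s2 VC-HIT; vc=[18]
#8 0x169→b22/s2 L1-HIT; vc=[18]
#9 0x168→b22/s2 L1-HIT; vc=[18]
#10 0x1ac→b26/s2 MISS; vc=[18,22]
#11 0x168→b22/s2 VC-HIT; vc=[18,26]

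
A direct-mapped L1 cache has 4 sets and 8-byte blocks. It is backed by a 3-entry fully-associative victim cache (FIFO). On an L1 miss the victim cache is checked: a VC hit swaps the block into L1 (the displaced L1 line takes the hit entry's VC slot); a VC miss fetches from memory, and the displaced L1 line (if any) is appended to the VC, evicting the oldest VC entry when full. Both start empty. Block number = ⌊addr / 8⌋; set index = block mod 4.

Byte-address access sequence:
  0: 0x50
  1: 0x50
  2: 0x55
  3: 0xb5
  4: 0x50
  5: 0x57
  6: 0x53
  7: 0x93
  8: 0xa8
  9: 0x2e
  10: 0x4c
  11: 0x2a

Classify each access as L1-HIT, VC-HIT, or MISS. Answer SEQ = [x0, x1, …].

SEQ = [MISS, L1-HIT, L1-HIT, MISS, VC-HIT, L1-HIT, L1-HIT, MISS, MISS, MISS, MISS, VC-HIT]

#0 0x50→b10/s2 MISS; vc=[]
#1 0x50→b10/s2 L1-HIT; vc=[]
#2 0x55→b10/s2 L1-HIT; vc=[]
#3 0xb5→b22/s2 MISS; vc=[10]
#4 0x50→b10/s2 VC-HIT; vc=[22]
#5 0x57→b10/s2 L1-HIT; vc=[22]
#6 0x53→b10/s2 L1-HIT; vc=[22]
#7 0x93→b18/s2 MISS; vc=[22,10]
#8 0xa8→b21/s1 MISS; vc=[22,10]
#9 0x2e→b5/s1 MISS; vc=[22,10,21]
#10 0x4c→b9/s1 MISS; vc=[10,21,5]
#11 0x2a→b5/s1 VC-HIT; vc=[10,21,9]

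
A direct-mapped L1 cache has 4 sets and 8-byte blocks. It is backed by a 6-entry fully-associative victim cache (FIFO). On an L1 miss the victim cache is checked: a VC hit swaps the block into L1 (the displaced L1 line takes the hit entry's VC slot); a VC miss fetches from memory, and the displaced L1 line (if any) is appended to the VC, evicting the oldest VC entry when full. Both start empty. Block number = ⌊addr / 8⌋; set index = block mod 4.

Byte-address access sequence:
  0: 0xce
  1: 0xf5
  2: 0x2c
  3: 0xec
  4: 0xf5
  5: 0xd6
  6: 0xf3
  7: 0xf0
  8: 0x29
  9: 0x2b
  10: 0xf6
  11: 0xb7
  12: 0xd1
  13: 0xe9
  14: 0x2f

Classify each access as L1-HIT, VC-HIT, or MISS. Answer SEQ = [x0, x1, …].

0: 0xce (blk 25, set 1) → MISS  vc=[]
1: 0xf5 (blk 30, set 2) → MISS  vc=[]
2: 0x2c (blk 5, set 1) → MISS  vc=[25]
3: 0xec (blk 29, set 1) → MISS  vc=[25, 5]
4: 0xf5 (blk 30, set 2) → L1-HIT  vc=[25, 5]
5: 0xd6 (blk 26, set 2) → MISS  vc=[25, 5, 30]
6: 0xf3 (blk 30, set 2) → VC-HIT  vc=[25, 5, 26]
7: 0xf0 (blk 30, set 2) → L1-HIT  vc=[25, 5, 26]
8: 0x29 (blk 5, set 1) → VC-HIT  vc=[25, 29, 26]
9: 0x2b (blk 5, set 1) → L1-HIT  vc=[25, 29, 26]
10: 0xf6 (blk 30, set 2) → L1-HIT  vc=[25, 29, 26]
11: 0xb7 (blk 22, set 2) → MISS  vc=[25, 29, 26, 30]
12: 0xd1 (blk 26, set 2) → VC-HIT  vc=[25, 29, 22, 30]
13: 0xe9 (blk 29, set 1) → VC-HIT  vc=[25, 5, 22, 30]
14: 0x2f (blk 5, set 1) → VC-HIT  vc=[25, 29, 22, 30]

SEQ = [MISS, MISS, MISS, MISS, L1-HIT, MISS, VC-HIT, L1-HIT, VC-HIT, L1-HIT, L1-HIT, MISS, VC-HIT, VC-HIT, VC-HIT]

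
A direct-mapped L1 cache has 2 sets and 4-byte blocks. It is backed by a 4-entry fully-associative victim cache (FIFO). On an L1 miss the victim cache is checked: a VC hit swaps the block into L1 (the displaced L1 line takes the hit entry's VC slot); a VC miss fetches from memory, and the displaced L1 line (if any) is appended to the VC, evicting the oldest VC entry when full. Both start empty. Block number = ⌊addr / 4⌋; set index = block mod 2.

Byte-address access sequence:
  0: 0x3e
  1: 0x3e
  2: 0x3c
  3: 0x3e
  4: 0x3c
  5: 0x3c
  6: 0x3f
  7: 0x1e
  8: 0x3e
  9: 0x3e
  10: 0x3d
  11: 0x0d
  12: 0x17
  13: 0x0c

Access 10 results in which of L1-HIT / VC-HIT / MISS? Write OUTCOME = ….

OUTCOME = L1-HIT

#0 0x3e→b15/s1 MISS; vc=[]
#1 0x3e→b15/s1 L1-HIT; vc=[]
#2 0x3c→b15/s1 L1-HIT; vc=[]
#3 0x3e→b15/s1 L1-HIT; vc=[]
#4 0x3c→b15/s1 L1-HIT; vc=[]
#5 0x3c→b15/s1 L1-HIT; vc=[]
#6 0x3f→b15/s1 L1-HIT; vc=[]
#7 0x1e→b7/s1 MISS; vc=[15]
#8 0x3e→b15/s1 VC-HIT; vc=[7]
#9 0x3e→b15/s1 L1-HIT; vc=[7]
#10 0x3d→b15/s1 L1-HIT; vc=[7]
#11 0xd→b3/s1 MISS; vc=[7,15]
#12 0x17→b5/s1 MISS; vc=[7,15,3]
#13 0xc→b3/s1 VC-HIT; vc=[7,15,5]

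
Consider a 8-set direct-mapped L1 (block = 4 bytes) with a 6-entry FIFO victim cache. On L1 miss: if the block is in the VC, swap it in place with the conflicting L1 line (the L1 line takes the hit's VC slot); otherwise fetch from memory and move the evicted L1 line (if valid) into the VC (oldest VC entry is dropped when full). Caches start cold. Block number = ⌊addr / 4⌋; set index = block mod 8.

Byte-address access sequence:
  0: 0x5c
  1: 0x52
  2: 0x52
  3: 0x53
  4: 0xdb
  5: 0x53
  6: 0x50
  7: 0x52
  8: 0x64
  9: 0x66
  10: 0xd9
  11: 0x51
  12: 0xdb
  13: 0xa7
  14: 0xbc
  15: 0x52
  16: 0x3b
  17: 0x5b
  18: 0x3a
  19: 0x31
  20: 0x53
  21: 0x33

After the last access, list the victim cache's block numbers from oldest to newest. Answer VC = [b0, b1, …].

  [0] addr=0x5c blk=23 s=7: MISS | VC []
  [1] addr=0x52 blk=20 s=4: MISS | VC []
  [2] addr=0x52 blk=20 s=4: L1-HIT | VC []
  [3] addr=0x53 blk=20 s=4: L1-HIT | VC []
  [4] addr=0xdb blk=54 s=6: MISS | VC []
  [5] addr=0x53 blk=20 s=4: L1-HIT | VC []
  [6] addr=0x50 blk=20 s=4: L1-HIT | VC []
  [7] addr=0x52 blk=20 s=4: L1-HIT | VC []
  [8] addr=0x64 blk=25 s=1: MISS | VC []
  [9] addr=0x66 blk=25 s=1: L1-HIT | VC []
  [10] addr=0xd9 blk=54 s=6: L1-HIT | VC []
  [11] addr=0x51 blk=20 s=4: L1-HIT | VC []
  [12] addr=0xdb blk=54 s=6: L1-HIT | VC []
  [13] addr=0xa7 blk=41 s=1: MISS | VC [25]
  [14] addr=0xbc blk=47 s=7: MISS | VC [25, 23]
  [15] addr=0x52 blk=20 s=4: L1-HIT | VC [25, 23]
  [16] addr=0x3b blk=14 s=6: MISS | VC [25, 23, 54]
  [17] addr=0x5b blk=22 s=6: MISS | VC [25, 23, 54, 14]
  [18] addr=0x3a blk=14 s=6: VC-HIT | VC [25, 23, 54, 22]
  [19] addr=0x31 blk=12 s=4: MISS | VC [25, 23, 54, 22, 20]
  [20] addr=0x53 blk=20 s=4: VC-HIT | VC [25, 23, 54, 22, 12]
  [21] addr=0x33 blk=12 s=4: VC-HIT | VC [25, 23, 54, 22, 20]

VC = [25, 23, 54, 22, 20]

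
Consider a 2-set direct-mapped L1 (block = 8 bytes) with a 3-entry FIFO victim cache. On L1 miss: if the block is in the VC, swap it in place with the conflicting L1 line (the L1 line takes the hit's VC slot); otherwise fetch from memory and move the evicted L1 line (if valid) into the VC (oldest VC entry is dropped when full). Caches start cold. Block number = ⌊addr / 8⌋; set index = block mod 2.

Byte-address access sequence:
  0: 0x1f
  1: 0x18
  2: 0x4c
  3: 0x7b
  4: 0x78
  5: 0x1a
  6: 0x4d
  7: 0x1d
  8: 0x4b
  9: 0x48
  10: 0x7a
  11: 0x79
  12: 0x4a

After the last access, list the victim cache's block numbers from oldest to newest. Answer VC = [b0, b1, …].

  [0] addr=0x1f blk=3 s=1: MISS | VC []
  [1] addr=0x18 blk=3 s=1: L1-HIT | VC []
  [2] addr=0x4c blk=9 s=1: MISS | VC [3]
  [3] addr=0x7b blk=15 s=1: MISS | VC [3, 9]
  [4] addr=0x78 blk=15 s=1: L1-HIT | VC [3, 9]
  [5] addr=0x1a blk=3 s=1: VC-HIT | VC [15, 9]
  [6] addr=0x4d blk=9 s=1: VC-HIT | VC [15, 3]
  [7] addr=0x1d blk=3 s=1: VC-HIT | VC [15, 9]
  [8] addr=0x4b blk=9 s=1: VC-HIT | VC [15, 3]
  [9] addr=0x48 blk=9 s=1: L1-HIT | VC [15, 3]
  [10] addr=0x7a blk=15 s=1: VC-HIT | VC [9, 3]
  [11] addr=0x79 blk=15 s=1: L1-HIT | VC [9, 3]
  [12] addr=0x4a blk=9 s=1: VC-HIT | VC [15, 3]

VC = [15, 3]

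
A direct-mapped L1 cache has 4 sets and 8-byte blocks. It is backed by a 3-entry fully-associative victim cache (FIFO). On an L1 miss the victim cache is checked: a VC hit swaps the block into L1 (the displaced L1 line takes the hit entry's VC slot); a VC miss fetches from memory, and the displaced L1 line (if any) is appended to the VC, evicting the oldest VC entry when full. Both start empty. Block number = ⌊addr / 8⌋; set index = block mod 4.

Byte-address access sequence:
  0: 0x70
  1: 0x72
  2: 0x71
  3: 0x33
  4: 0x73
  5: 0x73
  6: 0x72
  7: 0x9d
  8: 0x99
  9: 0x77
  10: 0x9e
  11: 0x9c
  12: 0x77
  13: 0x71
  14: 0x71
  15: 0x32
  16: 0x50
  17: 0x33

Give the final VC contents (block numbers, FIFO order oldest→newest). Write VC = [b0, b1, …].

  [0] addr=0x70 blk=14 s=2: MISS | VC []
  [1] addr=0x72 blk=14 s=2: L1-HIT | VC []
  [2] addr=0x71 blk=14 s=2: L1-HIT | VC []
  [3] addr=0x33 blk=6 s=2: MISS | VC [14]
  [4] addr=0x73 blk=14 s=2: VC-HIT | VC [6]
  [5] addr=0x73 blk=14 s=2: L1-HIT | VC [6]
  [6] addr=0x72 blk=14 s=2: L1-HIT | VC [6]
  [7] addr=0x9d blk=19 s=3: MISS | VC [6]
  [8] addr=0x99 blk=19 s=3: L1-HIT | VC [6]
  [9] addr=0x77 blk=14 s=2: L1-HIT | VC [6]
  [10] addr=0x9e blk=19 s=3: L1-HIT | VC [6]
  [11] addr=0x9c blk=19 s=3: L1-HIT | VC [6]
  [12] addr=0x77 blk=14 s=2: L1-HIT | VC [6]
  [13] addr=0x71 blk=14 s=2: L1-HIT | VC [6]
  [14] addr=0x71 blk=14 s=2: L1-HIT | VC [6]
  [15] addr=0x32 blk=6 s=2: VC-HIT | VC [14]
  [16] addr=0x50 blk=10 s=2: MISS | VC [14, 6]
  [17] addr=0x33 blk=6 s=2: VC-HIT | VC [14, 10]

VC = [14, 10]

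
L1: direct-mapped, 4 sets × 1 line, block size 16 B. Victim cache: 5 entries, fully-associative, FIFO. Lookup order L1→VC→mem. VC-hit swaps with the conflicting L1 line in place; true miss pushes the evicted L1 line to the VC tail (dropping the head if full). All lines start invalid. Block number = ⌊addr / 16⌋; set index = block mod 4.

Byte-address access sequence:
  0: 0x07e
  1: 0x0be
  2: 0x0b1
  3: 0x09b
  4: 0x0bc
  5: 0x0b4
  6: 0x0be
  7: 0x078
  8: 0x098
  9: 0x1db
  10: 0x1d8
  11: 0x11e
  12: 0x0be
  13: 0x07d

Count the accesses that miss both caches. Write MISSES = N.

  [0] addr=0x7e blk=7 s=3: MISS | VC []
  [1] addr=0xbe blk=11 s=3: MISS | VC [7]
  [2] addr=0xb1 blk=11 s=3: L1-HIT | VC [7]
  [3] addr=0x9b blk=9 s=1: MISS | VC [7]
  [4] addr=0xbc blk=11 s=3: L1-HIT | VC [7]
  [5] addr=0xb4 blk=11 s=3: L1-HIT | VC [7]
  [6] addr=0xbe blk=11 s=3: L1-HIT | VC [7]
  [7] addr=0x78 blk=7 s=3: VC-HIT | VC [11]
  [8] addr=0x98 blk=9 s=1: L1-HIT | VC [11]
  [9] addr=0x1db blk=29 s=1: MISS | VC [11, 9]
  [10] addr=0x1d8 blk=29 s=1: L1-HIT | VC [11, 9]
  [11] addr=0x11e blk=17 s=1: MISS | VC [11, 9, 29]
  [12] addr=0xbe blk=11 s=3: VC-HIT | VC [7, 9, 29]
  [13] addr=0x7d blk=7 s=3: VC-HIT | VC [11, 9, 29]

MISSES = 5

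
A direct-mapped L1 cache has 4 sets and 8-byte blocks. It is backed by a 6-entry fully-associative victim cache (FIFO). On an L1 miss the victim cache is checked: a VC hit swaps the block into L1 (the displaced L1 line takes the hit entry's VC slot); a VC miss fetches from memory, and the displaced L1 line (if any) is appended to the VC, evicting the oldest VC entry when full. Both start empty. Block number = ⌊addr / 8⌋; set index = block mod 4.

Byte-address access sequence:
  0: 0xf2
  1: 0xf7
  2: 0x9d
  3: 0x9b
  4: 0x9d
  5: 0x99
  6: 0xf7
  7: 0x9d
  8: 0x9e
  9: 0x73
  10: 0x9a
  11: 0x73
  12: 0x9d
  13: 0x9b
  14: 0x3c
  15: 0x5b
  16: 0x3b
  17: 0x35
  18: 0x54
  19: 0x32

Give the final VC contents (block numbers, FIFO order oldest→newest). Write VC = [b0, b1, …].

VC = [30, 19, 11, 14, 10]

  [0] addr=0xf2 blk=30 s=2: MISS | VC []
  [1] addr=0xf7 blk=30 s=2: L1-HIT | VC []
  [2] addr=0x9d blk=19 s=3: MISS | VC []
  [3] addr=0x9b blk=19 s=3: L1-HIT | VC []
  [4] addr=0x9d blk=19 s=3: L1-HIT | VC []
  [5] addr=0x99 blk=19 s=3: L1-HIT | VC []
  [6] addr=0xf7 blk=30 s=2: L1-HIT | VC []
  [7] addr=0x9d blk=19 s=3: L1-HIT | VC []
  [8] addr=0x9e blk=19 s=3: L1-HIT | VC []
  [9] addr=0x73 blk=14 s=2: MISS | VC [30]
  [10] addr=0x9a blk=19 s=3: L1-HIT | VC [30]
  [11] addr=0x73 blk=14 s=2: L1-HIT | VC [30]
  [12] addr=0x9d blk=19 s=3: L1-HIT | VC [30]
  [13] addr=0x9b blk=19 s=3: L1-HIT | VC [30]
  [14] addr=0x3c blk=7 s=3: MISS | VC [30, 19]
  [15] addr=0x5b blk=11 s=3: MISS | VC [30, 19, 7]
  [16] addr=0x3b blk=7 s=3: VC-HIT | VC [30, 19, 11]
  [17] addr=0x35 blk=6 s=2: MISS | VC [30, 19, 11, 14]
  [18] addr=0x54 blk=10 s=2: MISS | VC [30, 19, 11, 14, 6]
  [19] addr=0x32 blk=6 s=2: VC-HIT | VC [30, 19, 11, 14, 10]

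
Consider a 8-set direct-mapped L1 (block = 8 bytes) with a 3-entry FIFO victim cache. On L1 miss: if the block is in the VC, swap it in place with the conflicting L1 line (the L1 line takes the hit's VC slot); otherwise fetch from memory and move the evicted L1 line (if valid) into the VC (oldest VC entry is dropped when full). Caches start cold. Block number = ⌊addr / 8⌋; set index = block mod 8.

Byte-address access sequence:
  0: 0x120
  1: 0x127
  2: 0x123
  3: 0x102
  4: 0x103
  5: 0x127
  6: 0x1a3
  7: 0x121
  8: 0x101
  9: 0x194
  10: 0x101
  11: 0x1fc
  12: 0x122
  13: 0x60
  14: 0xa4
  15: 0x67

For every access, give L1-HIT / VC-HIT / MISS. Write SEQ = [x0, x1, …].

0: 0x120 (blk 36, set 4) → MISS  vc=[]
1: 0x127 (blk 36, set 4) → L1-HIT  vc=[]
2: 0x123 (blk 36, set 4) → L1-HIT  vc=[]
3: 0x102 (blk 32, set 0) → MISS  vc=[]
4: 0x103 (blk 32, set 0) → L1-HIT  vc=[]
5: 0x127 (blk 36, set 4) → L1-HIT  vc=[]
6: 0x1a3 (blk 52, set 4) → MISS  vc=[36]
7: 0x121 (blk 36, set 4) → VC-HIT  vc=[52]
8: 0x101 (blk 32, set 0) → L1-HIT  vc=[52]
9: 0x194 (blk 50, set 2) → MISS  vc=[52]
10: 0x101 (blk 32, set 0) → L1-HIT  vc=[52]
11: 0x1fc (blk 63, set 7) → MISS  vc=[52]
12: 0x122 (blk 36, set 4) → L1-HIT  vc=[52]
13: 0x60 (blk 12, set 4) → MISS  vc=[52, 36]
14: 0xa4 (blk 20, set 4) → MISS  vc=[52, 36, 12]
15: 0x67 (blk 12, set 4) → VC-HIT  vc=[52, 36, 20]

SEQ = [MISS, L1-HIT, L1-HIT, MISS, L1-HIT, L1-HIT, MISS, VC-HIT, L1-HIT, MISS, L1-HIT, MISS, L1-HIT, MISS, MISS, VC-HIT]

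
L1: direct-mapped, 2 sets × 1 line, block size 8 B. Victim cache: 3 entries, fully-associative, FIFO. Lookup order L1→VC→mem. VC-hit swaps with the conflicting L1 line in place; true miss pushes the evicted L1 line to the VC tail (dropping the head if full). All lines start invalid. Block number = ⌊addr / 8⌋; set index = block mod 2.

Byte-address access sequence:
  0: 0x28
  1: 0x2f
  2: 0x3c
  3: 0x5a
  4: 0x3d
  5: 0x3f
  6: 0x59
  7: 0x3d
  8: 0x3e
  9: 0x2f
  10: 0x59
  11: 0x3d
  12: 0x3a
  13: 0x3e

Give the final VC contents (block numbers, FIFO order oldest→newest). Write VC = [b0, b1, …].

0: 0x28 (blk 5, set 1) → MISS  vc=[]
1: 0x2f (blk 5, set 1) → L1-HIT  vc=[]
2: 0x3c (blk 7, set 1) → MISS  vc=[5]
3: 0x5a (blk 11, set 1) → MISS  vc=[5, 7]
4: 0x3d (blk 7, set 1) → VC-HIT  vc=[5, 11]
5: 0x3f (blk 7, set 1) → L1-HIT  vc=[5, 11]
6: 0x59 (blk 11, set 1) → VC-HIT  vc=[5, 7]
7: 0x3d (blk 7, set 1) → VC-HIT  vc=[5, 11]
8: 0x3e (blk 7, set 1) → L1-HIT  vc=[5, 11]
9: 0x2f (blk 5, set 1) → VC-HIT  vc=[7, 11]
10: 0x59 (blk 11, set 1) → VC-HIT  vc=[7, 5]
11: 0x3d (blk 7, set 1) → VC-HIT  vc=[11, 5]
12: 0x3a (blk 7, set 1) → L1-HIT  vc=[11, 5]
13: 0x3e (blk 7, set 1) → L1-HIT  vc=[11, 5]

VC = [11, 5]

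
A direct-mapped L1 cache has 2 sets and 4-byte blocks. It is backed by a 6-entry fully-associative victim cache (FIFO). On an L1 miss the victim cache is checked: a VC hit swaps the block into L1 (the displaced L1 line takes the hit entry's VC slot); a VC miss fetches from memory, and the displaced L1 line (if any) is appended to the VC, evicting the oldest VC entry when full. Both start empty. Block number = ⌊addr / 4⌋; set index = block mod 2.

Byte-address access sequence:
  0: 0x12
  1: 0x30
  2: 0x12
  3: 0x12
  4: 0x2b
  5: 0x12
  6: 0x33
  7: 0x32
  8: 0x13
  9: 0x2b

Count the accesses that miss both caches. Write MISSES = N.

MISSES = 3

0: 0x12 (blk 4, set 0) → MISS  vc=[]
1: 0x30 (blk 12, set 0) → MISS  vc=[4]
2: 0x12 (blk 4, set 0) → VC-HIT  vc=[12]
3: 0x12 (blk 4, set 0) → L1-HIT  vc=[12]
4: 0x2b (blk 10, set 0) → MISS  vc=[12, 4]
5: 0x12 (blk 4, set 0) → VC-HIT  vc=[12, 10]
6: 0x33 (blk 12, set 0) → VC-HIT  vc=[4, 10]
7: 0x32 (blk 12, set 0) → L1-HIT  vc=[4, 10]
8: 0x13 (blk 4, set 0) → VC-HIT  vc=[12, 10]
9: 0x2b (blk 10, set 0) → VC-HIT  vc=[12, 4]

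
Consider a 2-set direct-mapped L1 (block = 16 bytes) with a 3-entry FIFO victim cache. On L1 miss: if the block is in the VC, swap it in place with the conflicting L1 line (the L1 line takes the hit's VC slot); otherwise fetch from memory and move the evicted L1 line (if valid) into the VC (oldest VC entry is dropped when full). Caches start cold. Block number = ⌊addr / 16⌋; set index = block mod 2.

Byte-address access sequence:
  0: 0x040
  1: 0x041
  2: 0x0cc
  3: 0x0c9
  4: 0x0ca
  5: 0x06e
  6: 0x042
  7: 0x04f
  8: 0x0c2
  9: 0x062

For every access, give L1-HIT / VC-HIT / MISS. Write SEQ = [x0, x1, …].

  [0] addr=0x40 blk=4 s=0: MISS | VC []
  [1] addr=0x41 blk=4 s=0: L1-HIT | VC []
  [2] addr=0xcc blk=12 s=0: MISS | VC [4]
  [3] addr=0xc9 blk=12 s=0: L1-HIT | VC [4]
  [4] addr=0xca blk=12 s=0: L1-HIT | VC [4]
  [5] addr=0x6e blk=6 s=0: MISS | VC [4, 12]
  [6] addr=0x42 blk=4 s=0: VC-HIT | VC [6, 12]
  [7] addr=0x4f blk=4 s=0: L1-HIT | VC [6, 12]
  [8] addr=0xc2 blk=12 s=0: VC-HIT | VC [6, 4]
  [9] addr=0x62 blk=6 s=0: VC-HIT | VC [12, 4]

SEQ = [MISS, L1-HIT, MISS, L1-HIT, L1-HIT, MISS, VC-HIT, L1-HIT, VC-HIT, VC-HIT]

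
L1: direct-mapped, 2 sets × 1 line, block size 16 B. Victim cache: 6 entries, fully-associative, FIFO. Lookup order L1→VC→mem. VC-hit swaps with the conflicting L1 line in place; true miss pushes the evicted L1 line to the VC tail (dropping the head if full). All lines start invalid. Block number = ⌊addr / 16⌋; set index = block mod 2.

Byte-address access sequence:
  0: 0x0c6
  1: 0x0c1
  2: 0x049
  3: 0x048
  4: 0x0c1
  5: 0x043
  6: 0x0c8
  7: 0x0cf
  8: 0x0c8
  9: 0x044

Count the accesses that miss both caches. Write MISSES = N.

  [0] addr=0xc6 blk=12 s=0: MISS | VC []
  [1] addr=0xc1 blk=12 s=0: L1-HIT | VC []
  [2] addr=0x49 blk=4 s=0: MISS | VC [12]
  [3] addr=0x48 blk=4 s=0: L1-HIT | VC [12]
  [4] addr=0xc1 blk=12 s=0: VC-HIT | VC [4]
  [5] addr=0x43 blk=4 s=0: VC-HIT | VC [12]
  [6] addr=0xc8 blk=12 s=0: VC-HIT | VC [4]
  [7] addr=0xcf blk=12 s=0: L1-HIT | VC [4]
  [8] addr=0xc8 blk=12 s=0: L1-HIT | VC [4]
  [9] addr=0x44 blk=4 s=0: VC-HIT | VC [12]

MISSES = 2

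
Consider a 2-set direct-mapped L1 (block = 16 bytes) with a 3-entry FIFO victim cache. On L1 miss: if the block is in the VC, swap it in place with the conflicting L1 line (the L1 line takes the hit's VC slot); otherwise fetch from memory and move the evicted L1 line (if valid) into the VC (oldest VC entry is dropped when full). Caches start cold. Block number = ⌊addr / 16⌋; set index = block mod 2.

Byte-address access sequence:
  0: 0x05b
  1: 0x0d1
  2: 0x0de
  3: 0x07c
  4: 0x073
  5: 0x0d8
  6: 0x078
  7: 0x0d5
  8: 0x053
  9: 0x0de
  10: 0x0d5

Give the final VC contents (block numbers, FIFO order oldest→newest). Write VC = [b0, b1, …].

VC = [5, 7]

#0 0x5b→b5/s1 MISS; vc=[]
#1 0xd1→b13/s1 MISS; vc=[5]
#2 0xde→b13/s1 L1-HIT; vc=[5]
#3 0x7c→b7/s1 MISS; vc=[5,13]
#4 0x73→b7/s1 L1-HIT; vc=[5,13]
#5 0xd8→b13/s1 VC-HIT; vc=[5,7]
#6 0x78→b7/s1 VC-HIT; vc=[5,13]
#7 0xd5→b13/s1 VC-HIT; vc=[5,7]
#8 0x53→b5/s1 VC-HIT; vc=[13,7]
#9 0xde→b13/s1 VC-HIT; vc=[5,7]
#10 0xd5→b13/s1 L1-HIT; vc=[5,7]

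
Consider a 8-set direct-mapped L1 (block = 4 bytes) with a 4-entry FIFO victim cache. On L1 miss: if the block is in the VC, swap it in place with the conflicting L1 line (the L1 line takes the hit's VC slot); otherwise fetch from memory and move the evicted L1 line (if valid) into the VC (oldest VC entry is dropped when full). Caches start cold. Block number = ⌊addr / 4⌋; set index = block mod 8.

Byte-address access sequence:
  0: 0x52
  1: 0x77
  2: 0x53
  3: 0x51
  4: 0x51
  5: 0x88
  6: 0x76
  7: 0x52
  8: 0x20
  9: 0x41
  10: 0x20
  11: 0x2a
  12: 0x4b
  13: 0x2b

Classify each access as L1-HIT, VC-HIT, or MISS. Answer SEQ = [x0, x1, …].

0: 0x52 (blk 20, set 4) → MISS  vc=[]
1: 0x77 (blk 29, set 5) → MISS  vc=[]
2: 0x53 (blk 20, set 4) → L1-HIT  vc=[]
3: 0x51 (blk 20, set 4) → L1-HIT  vc=[]
4: 0x51 (blk 20, set 4) → L1-HIT  vc=[]
5: 0x88 (blk 34, set 2) → MISS  vc=[]
6: 0x76 (blk 29, set 5) → L1-HIT  vc=[]
7: 0x52 (blk 20, set 4) → L1-HIT  vc=[]
8: 0x20 (blk 8, set 0) → MISS  vc=[]
9: 0x41 (blk 16, set 0) → MISS  vc=[8]
10: 0x20 (blk 8, set 0) → VC-HIT  vc=[16]
11: 0x2a (blk 10, set 2) → MISS  vc=[16, 34]
12: 0x4b (blk 18, set 2) → MISS  vc=[16, 34, 10]
13: 0x2b (blk 10, set 2) → VC-HIT  vc=[16, 34, 18]

SEQ = [MISS, MISS, L1-HIT, L1-HIT, L1-HIT, MISS, L1-HIT, L1-HIT, MISS, MISS, VC-HIT, MISS, MISS, VC-HIT]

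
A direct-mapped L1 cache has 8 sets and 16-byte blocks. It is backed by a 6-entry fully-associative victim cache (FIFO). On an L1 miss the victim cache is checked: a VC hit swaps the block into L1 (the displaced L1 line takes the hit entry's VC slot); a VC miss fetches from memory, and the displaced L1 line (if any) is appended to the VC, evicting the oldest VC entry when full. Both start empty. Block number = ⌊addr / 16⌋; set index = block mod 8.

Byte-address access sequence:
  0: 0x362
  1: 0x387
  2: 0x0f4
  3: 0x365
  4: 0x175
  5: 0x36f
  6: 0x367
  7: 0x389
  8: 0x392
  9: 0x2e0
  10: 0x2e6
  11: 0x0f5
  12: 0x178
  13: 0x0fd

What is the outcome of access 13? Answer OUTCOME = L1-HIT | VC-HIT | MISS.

OUTCOME = VC-HIT

0: 0x362 (blk 54, set 6) → MISS  vc=[]
1: 0x387 (blk 56, set 0) → MISS  vc=[]
2: 0xf4 (blk 15, set 7) → MISS  vc=[]
3: 0x365 (blk 54, set 6) → L1-HIT  vc=[]
4: 0x175 (blk 23, set 7) → MISS  vc=[15]
5: 0x36f (blk 54, set 6) → L1-HIT  vc=[15]
6: 0x367 (blk 54, set 6) → L1-HIT  vc=[15]
7: 0x389 (blk 56, set 0) → L1-HIT  vc=[15]
8: 0x392 (blk 57, set 1) → MISS  vc=[15]
9: 0x2e0 (blk 46, set 6) → MISS  vc=[15, 54]
10: 0x2e6 (blk 46, set 6) → L1-HIT  vc=[15, 54]
11: 0xf5 (blk 15, set 7) → VC-HIT  vc=[23, 54]
12: 0x178 (blk 23, set 7) → VC-HIT  vc=[15, 54]
13: 0xfd (blk 15, set 7) → VC-HIT  vc=[23, 54]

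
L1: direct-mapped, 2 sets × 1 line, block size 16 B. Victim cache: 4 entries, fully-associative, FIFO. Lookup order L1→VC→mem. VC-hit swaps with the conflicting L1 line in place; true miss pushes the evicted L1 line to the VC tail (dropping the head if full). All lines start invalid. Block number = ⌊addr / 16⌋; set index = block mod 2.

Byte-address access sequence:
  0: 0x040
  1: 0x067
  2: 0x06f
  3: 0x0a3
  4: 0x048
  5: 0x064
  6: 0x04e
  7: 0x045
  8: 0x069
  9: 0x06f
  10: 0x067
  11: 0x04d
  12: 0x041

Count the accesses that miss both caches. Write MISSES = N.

MISSES = 3

0: 0x40 (blk 4, set 0) → MISS  vc=[]
1: 0x67 (blk 6, set 0) → MISS  vc=[4]
2: 0x6f (blk 6, set 0) → L1-HIT  vc=[4]
3: 0xa3 (blk 10, set 0) → MISS  vc=[4, 6]
4: 0x48 (blk 4, set 0) → VC-HIT  vc=[10, 6]
5: 0x64 (blk 6, set 0) → VC-HIT  vc=[10, 4]
6: 0x4e (blk 4, set 0) → VC-HIT  vc=[10, 6]
7: 0x45 (blk 4, set 0) → L1-HIT  vc=[10, 6]
8: 0x69 (blk 6, set 0) → VC-HIT  vc=[10, 4]
9: 0x6f (blk 6, set 0) → L1-HIT  vc=[10, 4]
10: 0x67 (blk 6, set 0) → L1-HIT  vc=[10, 4]
11: 0x4d (blk 4, set 0) → VC-HIT  vc=[10, 6]
12: 0x41 (blk 4, set 0) → L1-HIT  vc=[10, 6]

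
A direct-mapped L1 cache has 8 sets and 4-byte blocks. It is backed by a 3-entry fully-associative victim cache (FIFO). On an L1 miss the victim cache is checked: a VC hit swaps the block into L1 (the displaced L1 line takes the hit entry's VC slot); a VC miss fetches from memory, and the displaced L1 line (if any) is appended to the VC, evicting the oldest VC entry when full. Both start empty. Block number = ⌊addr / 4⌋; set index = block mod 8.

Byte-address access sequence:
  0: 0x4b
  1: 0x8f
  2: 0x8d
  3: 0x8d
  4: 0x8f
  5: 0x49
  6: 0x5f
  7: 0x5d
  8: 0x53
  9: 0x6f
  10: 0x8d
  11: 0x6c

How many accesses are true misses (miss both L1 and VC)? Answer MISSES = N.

MISSES = 5

  [0] addr=0x4b blk=18 s=2: MISS | VC []
  [1] addr=0x8f blk=35 s=3: MISS | VC []
  [2] addr=0x8d blk=35 s=3: L1-HIT | VC []
  [3] addr=0x8d blk=35 s=3: L1-HIT | VC []
  [4] addr=0x8f blk=35 s=3: L1-HIT | VC []
  [5] addr=0x49 blk=18 s=2: L1-HIT | VC []
  [6] addr=0x5f blk=23 s=7: MISS | VC []
  [7] addr=0x5d blk=23 s=7: L1-HIT | VC []
  [8] addr=0x53 blk=20 s=4: MISS | VC []
  [9] addr=0x6f blk=27 s=3: MISS | VC [35]
  [10] addr=0x8d blk=35 s=3: VC-HIT | VC [27]
  [11] addr=0x6c blk=27 s=3: VC-HIT | VC [35]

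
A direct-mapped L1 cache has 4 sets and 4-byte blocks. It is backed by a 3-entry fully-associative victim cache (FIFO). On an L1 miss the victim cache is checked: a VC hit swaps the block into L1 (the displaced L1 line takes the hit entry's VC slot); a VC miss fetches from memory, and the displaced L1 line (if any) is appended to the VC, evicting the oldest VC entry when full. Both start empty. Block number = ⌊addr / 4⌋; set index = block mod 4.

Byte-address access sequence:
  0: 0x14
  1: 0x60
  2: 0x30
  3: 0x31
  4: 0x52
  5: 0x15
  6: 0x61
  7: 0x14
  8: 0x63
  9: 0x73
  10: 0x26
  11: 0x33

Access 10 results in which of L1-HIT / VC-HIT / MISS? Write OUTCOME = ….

OUTCOME = MISS

0: 0x14 (blk 5, set 1) → MISS  vc=[]
1: 0x60 (blk 24, set 0) → MISS  vc=[]
2: 0x30 (blk 12, set 0) → MISS  vc=[24]
3: 0x31 (blk 12, set 0) → L1-HIT  vc=[24]
4: 0x52 (blk 20, set 0) → MISS  vc=[24, 12]
5: 0x15 (blk 5, set 1) → L1-HIT  vc=[24, 12]
6: 0x61 (blk 24, set 0) → VC-HIT  vc=[20, 12]
7: 0x14 (blk 5, set 1) → L1-HIT  vc=[20, 12]
8: 0x63 (blk 24, set 0) → L1-HIT  vc=[20, 12]
9: 0x73 (blk 28, set 0) → MISS  vc=[20, 12, 24]
10: 0x26 (blk 9, set 1) → MISS  vc=[12, 24, 5]
11: 0x33 (blk 12, set 0) → VC-HIT  vc=[28, 24, 5]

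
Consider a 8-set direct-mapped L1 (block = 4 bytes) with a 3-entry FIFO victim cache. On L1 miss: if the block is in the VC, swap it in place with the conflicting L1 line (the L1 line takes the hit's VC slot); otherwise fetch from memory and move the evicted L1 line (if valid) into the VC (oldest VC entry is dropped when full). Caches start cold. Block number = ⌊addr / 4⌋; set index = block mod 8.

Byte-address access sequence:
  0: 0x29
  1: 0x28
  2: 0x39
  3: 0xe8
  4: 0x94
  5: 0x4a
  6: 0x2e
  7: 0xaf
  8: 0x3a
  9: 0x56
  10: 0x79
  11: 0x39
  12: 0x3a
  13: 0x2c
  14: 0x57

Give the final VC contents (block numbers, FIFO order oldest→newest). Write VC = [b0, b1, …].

  [0] addr=0x29 blk=10 s=2: MISS | VC []
  [1] addr=0x28 blk=10 s=2: L1-HIT | VC []
  [2] addr=0x39 blk=14 s=6: MISS | VC []
  [3] addr=0xe8 blk=58 s=2: MISS | VC [10]
  [4] addr=0x94 blk=37 s=5: MISS | VC [10]
  [5] addr=0x4a blk=18 s=2: MISS | VC [10, 58]
  [6] addr=0x2e blk=11 s=3: MISS | VC [10, 58]
  [7] addr=0xaf blk=43 s=3: MISS | VC [10, 58, 11]
  [8] addr=0x3a blk=14 s=6: L1-HIT | VC [10, 58, 11]
  [9] addr=0x56 blk=21 s=5: MISS | VC [58, 11, 37]
  [10] addr=0x79 blk=30 s=6: MISS | VC [11, 37, 14]
  [11] addr=0x39 blk=14 s=6: VC-HIT | VC [11, 37, 30]
  [12] addr=0x3a blk=14 s=6: L1-HIT | VC [11, 37, 30]
  [13] addr=0x2c blk=11 s=3: VC-HIT | VC [43, 37, 30]
  [14] addr=0x57 blk=21 s=5: L1-HIT | VC [43, 37, 30]

VC = [43, 37, 30]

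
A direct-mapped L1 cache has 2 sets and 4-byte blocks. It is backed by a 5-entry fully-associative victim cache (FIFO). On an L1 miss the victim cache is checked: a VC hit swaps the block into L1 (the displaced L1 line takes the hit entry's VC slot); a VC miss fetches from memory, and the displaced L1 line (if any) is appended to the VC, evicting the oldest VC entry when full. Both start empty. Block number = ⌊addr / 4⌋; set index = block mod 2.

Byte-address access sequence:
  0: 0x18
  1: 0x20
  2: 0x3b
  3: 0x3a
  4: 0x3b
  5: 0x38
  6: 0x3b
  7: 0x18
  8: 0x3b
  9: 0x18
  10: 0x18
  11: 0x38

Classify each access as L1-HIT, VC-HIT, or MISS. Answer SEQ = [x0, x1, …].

  [0] addr=0x18 blk=6 s=0: MISS | VC []
  [1] addr=0x20 blk=8 s=0: MISS | VC [6]
  [2] addr=0x3b blk=14 s=0: MISS | VC [6, 8]
  [3] addr=0x3a blk=14 s=0: L1-HIT | VC [6, 8]
  [4] addr=0x3b blk=14 s=0: L1-HIT | VC [6, 8]
  [5] addr=0x38 blk=14 s=0: L1-HIT | VC [6, 8]
  [6] addr=0x3b blk=14 s=0: L1-HIT | VC [6, 8]
  [7] addr=0x18 blk=6 s=0: VC-HIT | VC [14, 8]
  [8] addr=0x3b blk=14 s=0: VC-HIT | VC [6, 8]
  [9] addr=0x18 blk=6 s=0: VC-HIT | VC [14, 8]
  [10] addr=0x18 blk=6 s=0: L1-HIT | VC [14, 8]
  [11] addr=0x38 blk=14 s=0: VC-HIT | VC [6, 8]

SEQ = [MISS, MISS, MISS, L1-HIT, L1-HIT, L1-HIT, L1-HIT, VC-HIT, VC-HIT, VC-HIT, L1-HIT, VC-HIT]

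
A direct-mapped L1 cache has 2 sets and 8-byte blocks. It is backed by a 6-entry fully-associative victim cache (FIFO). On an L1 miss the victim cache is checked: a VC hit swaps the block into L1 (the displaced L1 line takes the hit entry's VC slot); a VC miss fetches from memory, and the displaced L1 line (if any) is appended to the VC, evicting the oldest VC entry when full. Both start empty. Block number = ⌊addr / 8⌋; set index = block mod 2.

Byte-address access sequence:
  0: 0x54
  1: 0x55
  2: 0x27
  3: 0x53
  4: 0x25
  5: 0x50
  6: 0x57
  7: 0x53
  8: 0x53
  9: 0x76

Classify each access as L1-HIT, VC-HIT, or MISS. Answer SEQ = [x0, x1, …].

  [0] addr=0x54 blk=10 s=0: MISS | VC []
  [1] addr=0x55 blk=10 s=0: L1-HIT | VC []
  [2] addr=0x27 blk=4 s=0: MISS | VC [10]
  [3] addr=0x53 blk=10 s=0: VC-HIT | VC [4]
  [4] addr=0x25 blk=4 s=0: VC-HIT | VC [10]
  [5] addr=0x50 blk=10 s=0: VC-HIT | VC [4]
  [6] addr=0x57 blk=10 s=0: L1-HIT | VC [4]
  [7] addr=0x53 blk=10 s=0: L1-HIT | VC [4]
  [8] addr=0x53 blk=10 s=0: L1-HIT | VC [4]
  [9] addr=0x76 blk=14 s=0: MISS | VC [4, 10]

SEQ = [MISS, L1-HIT, MISS, VC-HIT, VC-HIT, VC-HIT, L1-HIT, L1-HIT, L1-HIT, MISS]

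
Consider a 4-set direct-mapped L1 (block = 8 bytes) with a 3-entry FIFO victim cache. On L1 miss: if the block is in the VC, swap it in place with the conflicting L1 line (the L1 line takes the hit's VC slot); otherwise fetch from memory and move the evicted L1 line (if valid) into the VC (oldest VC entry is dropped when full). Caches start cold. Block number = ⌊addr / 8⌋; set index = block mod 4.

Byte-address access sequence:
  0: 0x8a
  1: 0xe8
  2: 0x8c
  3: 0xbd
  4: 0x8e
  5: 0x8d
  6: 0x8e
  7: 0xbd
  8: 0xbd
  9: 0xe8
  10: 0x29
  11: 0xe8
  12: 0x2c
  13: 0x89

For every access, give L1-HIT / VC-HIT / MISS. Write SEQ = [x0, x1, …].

0: 0x8a (blk 17, set 1) → MISS  vc=[]
1: 0xe8 (blk 29, set 1) → MISS  vc=[17]
2: 0x8c (blk 17, set 1) → VC-HIT  vc=[29]
3: 0xbd (blk 23, set 3) → MISS  vc=[29]
4: 0x8e (blk 17, set 1) → L1-HIT  vc=[29]
5: 0x8d (blk 17, set 1) → L1-HIT  vc=[29]
6: 0x8e (blk 17, set 1) → L1-HIT  vc=[29]
7: 0xbd (blk 23, set 3) → L1-HIT  vc=[29]
8: 0xbd (blk 23, set 3) → L1-HIT  vc=[29]
9: 0xe8 (blk 29, set 1) → VC-HIT  vc=[17]
10: 0x29 (blk 5, set 1) → MISS  vc=[17, 29]
11: 0xe8 (blk 29, set 1) → VC-HIT  vc=[17, 5]
12: 0x2c (blk 5, set 1) → VC-HIT  vc=[17, 29]
13: 0x89 (blk 17, set 1) → VC-HIT  vc=[5, 29]

SEQ = [MISS, MISS, VC-HIT, MISS, L1-HIT, L1-HIT, L1-HIT, L1-HIT, L1-HIT, VC-HIT, MISS, VC-HIT, VC-HIT, VC-HIT]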